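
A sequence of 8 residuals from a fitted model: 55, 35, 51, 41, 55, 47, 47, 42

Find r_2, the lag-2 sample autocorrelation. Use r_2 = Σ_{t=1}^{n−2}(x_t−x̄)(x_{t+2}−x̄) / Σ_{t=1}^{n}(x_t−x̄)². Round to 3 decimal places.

0.397

Mean x̄ = (55 + 35 + 51 + 41 + 55 + 47 + 47 + 42)/8 = 46.6250
Deviations from mean: 8.3750, -11.6250, 4.3750, -5.6250, 8.3750, 0.3750, 0.3750, -4.6250
Σ(x_t−x̄)(x_{t+2}−x̄) = (36.6406) + (65.3906) + (36.6406) + (-2.1094) + (3.1406) + (-1.7344) = 137.9688
Denominator Σ(x_t−x̄)² = 347.8750
r_2 = 137.9688 / 347.8750 = 0.397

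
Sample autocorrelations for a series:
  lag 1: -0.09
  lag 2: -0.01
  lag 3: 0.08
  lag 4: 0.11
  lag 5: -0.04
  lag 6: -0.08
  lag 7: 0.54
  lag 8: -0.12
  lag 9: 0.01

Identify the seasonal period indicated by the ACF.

7

The largest autocorrelation is r_7 = 0.54; the remaining lags stay at or below 0.11.
The dominant spike at lag 7 indicates a seasonal period of 7.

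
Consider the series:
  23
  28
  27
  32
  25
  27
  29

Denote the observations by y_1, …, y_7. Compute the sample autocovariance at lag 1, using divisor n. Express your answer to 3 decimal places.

Mean ȳ = (23 + 28 + 27 + 32 + 25 + 27 + 29)/7 = 27.2857
Σ_{t=1}^{6}(y_t−ȳ)(y_{t+1}−ȳ) = -15.2245
γ_1 = -15.2245 / 7 = -2.175

-2.175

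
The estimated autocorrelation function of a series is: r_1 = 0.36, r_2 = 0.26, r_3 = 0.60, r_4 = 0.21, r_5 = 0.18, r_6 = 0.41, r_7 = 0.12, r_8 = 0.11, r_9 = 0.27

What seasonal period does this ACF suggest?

The largest autocorrelation is r_3 = 0.60, with a weaker echo at lag 6 (0.41); the remaining lags stay at or below 0.36. The elevated value at lag 1 (0.36), dropping to 0.26 at lag 2, reflects decaying short-term dependence rather than seasonality.
The dominant spike at lag 3 indicates a seasonal period of 3.

3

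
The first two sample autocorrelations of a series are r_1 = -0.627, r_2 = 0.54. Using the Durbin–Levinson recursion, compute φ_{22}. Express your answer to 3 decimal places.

0.242

φ_{22} = (r_2 − r_1²) / (1 − r_1²)
r_1² = (-0.627)² = 0.393129
Numerator = 0.54 − 0.3931 = 0.1469; denominator = 1 − 0.3931 = 0.6069
φ_{22} = 0.1469 / 0.6069 = 0.242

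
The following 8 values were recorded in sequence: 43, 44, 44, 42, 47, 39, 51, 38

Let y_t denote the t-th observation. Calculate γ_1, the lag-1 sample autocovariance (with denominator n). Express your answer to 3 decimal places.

-12.094

Mean ȳ = (43 + 44 + 44 + 42 + 47 + 39 + 51 + 38)/8 = 43.5000
Deviations: -0.5000, 0.5000, 0.5000, -1.5000, 3.5000, -4.5000, 7.5000, -5.5000
Σ_{t=1}^{7}(y_t−ȳ)(y_{t+1}−ȳ) = -96.7500
γ_1 = -96.7500 / 8 = -12.094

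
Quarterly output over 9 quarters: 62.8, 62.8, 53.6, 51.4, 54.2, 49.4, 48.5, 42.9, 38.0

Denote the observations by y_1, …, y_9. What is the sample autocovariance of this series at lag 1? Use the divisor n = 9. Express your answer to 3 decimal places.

Mean ȳ = (62.8 + 62.8 + 53.6 + 51.4 + 54.2 + 49.4 + 48.5 + 42.9 + 38.0)/9 = 51.5111
Σ_{t=1}^{8}(y_t−ȳ)(y_{t+1}−ȳ) = 293.4443
γ_1 = 293.4443 / 9 = 32.605

32.605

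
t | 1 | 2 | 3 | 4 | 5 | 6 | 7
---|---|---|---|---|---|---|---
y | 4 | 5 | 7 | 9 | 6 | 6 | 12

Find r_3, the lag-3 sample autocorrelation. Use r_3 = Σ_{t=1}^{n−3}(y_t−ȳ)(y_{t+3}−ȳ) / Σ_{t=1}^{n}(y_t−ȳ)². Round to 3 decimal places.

0.136

Mean ȳ = (4 + 5 + 7 + 9 + 6 + 6 + 12)/7 = 7.0000
Deviations from mean: -3.0000, -2.0000, 0.0000, 2.0000, -1.0000, -1.0000, 5.0000
Σ(y_t−ȳ)(y_{t+3}−ȳ) = (-6.0000) + (2.0000) + (0.0000) + (10.0000) = 6.0000
Denominator Σ(y_t−ȳ)² = 44.0000
r_3 = 6.0000 / 44.0000 = 0.136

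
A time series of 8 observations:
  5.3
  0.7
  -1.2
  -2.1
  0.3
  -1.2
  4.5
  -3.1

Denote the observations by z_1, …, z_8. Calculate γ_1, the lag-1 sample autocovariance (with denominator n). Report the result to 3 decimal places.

Mean z̄ = (5.3 + 0.7 − 1.2 − 2.1 + 0.3 − 1.2 + 4.5 − 3.1)/8 = 0.4000
Deviations: 4.9000, 0.3000, -1.6000, -2.5000, -0.1000, -1.6000, 4.1000, -3.5000
Σ_{t=1}^{7}(z_t−z̄)(z_{t+1}−z̄) = -15.5100
γ_1 = -15.5100 / 8 = -1.939

-1.939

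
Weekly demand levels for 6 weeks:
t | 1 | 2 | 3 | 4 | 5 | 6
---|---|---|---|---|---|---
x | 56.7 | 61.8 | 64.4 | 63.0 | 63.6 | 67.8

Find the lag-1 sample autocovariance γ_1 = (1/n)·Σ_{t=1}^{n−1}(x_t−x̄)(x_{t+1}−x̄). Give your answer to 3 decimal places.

Mean x̄ = (56.7 + 61.8 + 64.4 + 63.0 + 63.6 + 67.8)/6 = 62.8833
Σ_{t=1}^{5}(x_t−x̄)(x_{t+1}−x̄) = 8.8397
γ_1 = 8.8397 / 6 = 1.473

1.473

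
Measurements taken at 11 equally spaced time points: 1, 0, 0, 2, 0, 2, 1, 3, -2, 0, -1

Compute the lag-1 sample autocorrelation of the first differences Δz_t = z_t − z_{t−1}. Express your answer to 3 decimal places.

First differences Δz: -1, 0, 2, -2, 2, -1, 2, -5, 2, -1
Mean of differences = -0.2000
Numerator Σ(Δz_t−Δz̄)(Δz_{t+1}−Δz̄) = -34.0400
Denominator Σ(Δz_t−Δz̄)² = 47.6000
r_1(Δz) = -34.0400 / 47.6000 = -0.715

-0.715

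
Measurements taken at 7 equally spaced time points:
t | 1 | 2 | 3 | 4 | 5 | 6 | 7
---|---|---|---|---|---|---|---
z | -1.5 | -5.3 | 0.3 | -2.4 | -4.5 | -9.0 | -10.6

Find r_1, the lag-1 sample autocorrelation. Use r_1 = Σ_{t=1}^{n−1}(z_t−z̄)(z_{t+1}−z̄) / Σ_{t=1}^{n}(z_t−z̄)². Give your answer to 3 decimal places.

Mean z̄ = (-1.5 − 5.3 + 0.3 − 2.4 − 4.5 − 9.0 − 10.6)/7 = -4.7143
Deviations from mean: 3.2143, -0.5857, 5.0143, 2.3143, 0.2143, -4.2857, -5.8857
Σ(z_t−z̄)(z_{t+1}−z̄) = (-1.8827) + (-2.9369) + (11.6045) + (0.4959) + (-0.9184) + (25.2245) = 31.5869
Denominator Σ(z_t−z̄)² = 94.2286
r_1 = 31.5869 / 94.2286 = 0.335

0.335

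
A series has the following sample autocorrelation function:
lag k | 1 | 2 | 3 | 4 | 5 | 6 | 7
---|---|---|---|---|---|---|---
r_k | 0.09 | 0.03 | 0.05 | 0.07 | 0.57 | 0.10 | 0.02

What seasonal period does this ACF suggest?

The largest autocorrelation is r_5 = 0.57; the remaining lags stay at or below 0.10.
The dominant spike at lag 5 indicates a seasonal period of 5.

5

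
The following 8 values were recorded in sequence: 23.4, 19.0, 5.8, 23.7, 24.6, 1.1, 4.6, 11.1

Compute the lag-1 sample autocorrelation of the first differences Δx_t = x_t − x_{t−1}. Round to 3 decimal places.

-0.246

First differences Δx: -4.4, -13.2, 17.9, 0.9, -23.5, 3.5, 6.5
Mean of differences = -1.7571
Numerator Σ(Δx_t−Δx̄)(Δx_{t+1}−Δx̄) = -271.1304
Denominator Σ(Δx_t−Δx̄)² = 1099.9571
r_1(Δx) = -271.1304 / 1099.9571 = -0.246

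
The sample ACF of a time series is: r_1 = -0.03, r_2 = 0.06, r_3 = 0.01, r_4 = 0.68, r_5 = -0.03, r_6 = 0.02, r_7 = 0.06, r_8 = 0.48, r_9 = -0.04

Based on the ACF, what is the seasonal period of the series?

The largest autocorrelation is r_4 = 0.68, with a weaker echo at lag 8 (0.48); the remaining lags stay at or below 0.06.
The dominant spike at lag 4 indicates a seasonal period of 4.

4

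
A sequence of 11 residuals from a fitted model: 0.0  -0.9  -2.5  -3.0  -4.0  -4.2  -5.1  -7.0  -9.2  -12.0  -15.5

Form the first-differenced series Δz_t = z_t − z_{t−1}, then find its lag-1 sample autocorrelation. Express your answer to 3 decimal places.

First differences Δz: -0.9, -1.6, -0.5, -1.0, -0.2, -0.9, -1.9, -2.2, -2.8, -3.5
Mean of differences = -1.5500
Numerator Σ(Δz_t−Δz̄)(Δz_{t+1}−Δz̄) = 5.3625
Denominator Σ(Δz_t−Δz̄)² = 9.9850
r_1(Δz) = 5.3625 / 9.9850 = 0.537

0.537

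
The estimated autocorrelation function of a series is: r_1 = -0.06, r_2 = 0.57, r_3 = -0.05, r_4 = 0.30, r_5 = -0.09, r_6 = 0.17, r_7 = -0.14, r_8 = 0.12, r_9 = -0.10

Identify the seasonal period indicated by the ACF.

The largest autocorrelation is r_2 = 0.57, with weaker echoes at lags 4 (0.30) and 6 (0.17); the remaining lags stay at or below 0.12.
The dominant spike at lag 2 indicates a seasonal period of 2.

2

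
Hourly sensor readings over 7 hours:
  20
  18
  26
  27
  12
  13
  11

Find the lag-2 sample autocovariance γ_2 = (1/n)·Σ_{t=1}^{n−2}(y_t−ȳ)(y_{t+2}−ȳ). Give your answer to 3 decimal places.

-5.230

Mean ȳ = (20 + 18 + 26 + 27 + 12 + 13 + 11)/7 = 18.1429
Deviations: 1.8571, -0.1429, 7.8571, 8.8571, -6.1429, -5.1429, -7.1429
Σ_{t=1}^{5}(y_t−ȳ)(y_{t+2}−ȳ) = -36.6122
γ_2 = -36.6122 / 7 = -5.230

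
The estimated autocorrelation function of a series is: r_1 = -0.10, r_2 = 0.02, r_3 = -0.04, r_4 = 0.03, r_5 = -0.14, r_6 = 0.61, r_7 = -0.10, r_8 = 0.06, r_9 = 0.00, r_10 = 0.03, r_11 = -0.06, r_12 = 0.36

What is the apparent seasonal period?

The largest autocorrelation is r_6 = 0.61, with a weaker echo at lag 12 (0.36); the remaining lags stay at or below 0.06.
The dominant spike at lag 6 indicates a seasonal period of 6.

6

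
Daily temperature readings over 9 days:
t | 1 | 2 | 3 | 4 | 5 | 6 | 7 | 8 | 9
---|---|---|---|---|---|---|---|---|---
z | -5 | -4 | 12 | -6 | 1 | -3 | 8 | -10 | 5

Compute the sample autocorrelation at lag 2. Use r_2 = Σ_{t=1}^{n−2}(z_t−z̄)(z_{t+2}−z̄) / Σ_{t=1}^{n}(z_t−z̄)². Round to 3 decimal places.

Mean z̄ = (-5 − 4 + 12 − 6 + 1 − 3 + 8 − 10 + 5)/9 = -0.2222
Numerator Σ_{t=1}^{7}(z_t−z̄)(z_{t+2}−z̄) = 74.5679
Denominator Σ(z_t−z̄)² = 419.5556
r_2 = 74.5679 / 419.5556 = 0.178

0.178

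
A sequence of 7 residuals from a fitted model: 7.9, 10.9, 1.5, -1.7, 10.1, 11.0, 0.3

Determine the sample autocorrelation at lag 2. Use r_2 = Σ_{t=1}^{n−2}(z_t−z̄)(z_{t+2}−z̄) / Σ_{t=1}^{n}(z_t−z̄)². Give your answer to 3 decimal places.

Mean z̄ = (7.9 + 10.9 + 1.5 − 1.7 + 10.1 + 11.0 + 0.3)/7 = 5.7143
Deviations from mean: 2.1857, 5.1857, -4.2143, -7.4143, 4.3857, 5.2857, -5.4143
Numerator Σ_{t=1}^{5}(z_t−z̄)(z_{t+2}−z̄) = -129.0776
Denominator Σ(z_t−z̄)² = 180.8886
r_2 = -129.0776 / 180.8886 = -0.714

-0.714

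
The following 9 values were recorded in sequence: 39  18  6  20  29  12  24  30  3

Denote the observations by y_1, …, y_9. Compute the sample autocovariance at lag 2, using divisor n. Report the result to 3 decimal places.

-55.892

Mean ȳ = (39 + 18 + 6 + 20 + 29 + 12 + 24 + 30 + 3)/9 = 20.1111
Σ_{t=1}^{7}(y_t−ȳ)(y_{t+2}−ȳ) = -503.0247
γ_2 = -503.0247 / 9 = -55.892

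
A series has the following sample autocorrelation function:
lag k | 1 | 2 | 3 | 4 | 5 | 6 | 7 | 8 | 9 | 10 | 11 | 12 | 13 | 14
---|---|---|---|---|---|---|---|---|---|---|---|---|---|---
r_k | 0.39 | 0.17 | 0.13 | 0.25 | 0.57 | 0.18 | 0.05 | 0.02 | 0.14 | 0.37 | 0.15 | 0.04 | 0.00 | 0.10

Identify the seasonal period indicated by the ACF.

5

The largest autocorrelation is r_5 = 0.57; the remaining lags stay at or below 0.39. The elevated value at lag 1 (0.39), dropping to 0.17 at lag 2, reflects decaying short-term dependence rather than seasonality.
The dominant spike at lag 5 indicates a seasonal period of 5.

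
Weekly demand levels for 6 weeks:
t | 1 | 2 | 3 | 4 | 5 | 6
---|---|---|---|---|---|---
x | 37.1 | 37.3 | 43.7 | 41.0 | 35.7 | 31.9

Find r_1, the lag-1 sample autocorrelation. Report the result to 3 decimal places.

0.259

Mean x̄ = (37.1 + 37.3 + 43.7 + 41.0 + 35.7 + 31.9)/6 = 37.7833
Numerator Σ_{t=1}^{5}(x_t−x̄)(x_{t+1}−x̄) = 22.0581
Denominator Σ(x_t−x̄)² = 85.0083
r_1 = 22.0581 / 85.0083 = 0.259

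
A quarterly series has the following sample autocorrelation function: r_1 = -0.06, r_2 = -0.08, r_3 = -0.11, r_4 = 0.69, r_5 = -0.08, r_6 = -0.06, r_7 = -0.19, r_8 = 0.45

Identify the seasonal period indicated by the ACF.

4

The largest autocorrelation is r_4 = 0.69, with a weaker echo at lag 8 (0.45); the remaining lags stay at or below -0.06.
The dominant spike at lag 4 indicates a seasonal period of 4.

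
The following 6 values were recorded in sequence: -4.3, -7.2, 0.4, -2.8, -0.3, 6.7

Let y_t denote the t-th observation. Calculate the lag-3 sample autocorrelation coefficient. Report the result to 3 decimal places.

Mean ȳ = (-4.3 − 7.2 + 0.4 − 2.8 − 0.3 + 6.7)/6 = -1.2500
Numerator Σ_{t=1}^{3}(y_t−ȳ)(y_{t+3}−ȳ) = 12.1925
Denominator Σ(y_t−ȳ)² = 113.9350
r_3 = 12.1925 / 113.9350 = 0.107

0.107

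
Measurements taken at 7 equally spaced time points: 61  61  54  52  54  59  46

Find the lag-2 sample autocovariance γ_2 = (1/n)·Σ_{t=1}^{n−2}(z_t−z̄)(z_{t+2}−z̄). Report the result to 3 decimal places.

Mean z̄ = (61 + 61 + 54 + 52 + 54 + 59 + 46)/7 = 55.2857
Σ_{t=1}^{5}(z_t−z̄)(z_{t+2}−z̄) = -24.7347
γ_2 = -24.7347 / 7 = -3.534

-3.534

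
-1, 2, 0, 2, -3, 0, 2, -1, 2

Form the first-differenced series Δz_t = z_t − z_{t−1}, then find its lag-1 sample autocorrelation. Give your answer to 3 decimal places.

-0.598

First differences Δz: 3, -2, 2, -5, 3, 2, -3, 3
Mean of differences = 0.3750
Numerator Σ(Δz_t−Δz̄)(Δz_{t+1}−Δz̄) = -43.0156
Denominator Σ(Δz_t−Δz̄)² = 71.8750
r_1(Δz) = -43.0156 / 71.8750 = -0.598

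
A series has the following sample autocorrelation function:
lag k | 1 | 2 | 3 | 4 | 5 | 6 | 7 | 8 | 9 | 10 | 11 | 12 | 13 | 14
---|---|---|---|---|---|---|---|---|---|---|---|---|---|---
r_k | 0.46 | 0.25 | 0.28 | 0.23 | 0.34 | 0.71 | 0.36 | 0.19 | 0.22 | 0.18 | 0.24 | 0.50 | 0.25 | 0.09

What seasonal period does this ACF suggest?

The largest autocorrelation is r_6 = 0.71, with a weaker echo at lag 12 (0.50); the remaining lags stay at or below 0.46. The elevated value at lag 1 (0.46), dropping to 0.25 at lag 2, reflects decaying short-term dependence rather than seasonality.
The dominant spike at lag 6 indicates a seasonal period of 6.

6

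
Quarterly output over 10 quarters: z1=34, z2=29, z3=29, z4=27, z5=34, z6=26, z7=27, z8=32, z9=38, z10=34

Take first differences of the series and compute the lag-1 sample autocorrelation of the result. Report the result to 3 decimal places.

-0.305

First differences Δz: -5, 0, -2, 7, -8, 1, 5, 6, -4
Mean of differences = 0.0000
Numerator Σ(Δz_t−Δz̄)(Δz_{t+1}−Δz̄) = -67.0000
Denominator Σ(Δz_t−Δz̄)² = 220.0000
r_1(Δz) = -67.0000 / 220.0000 = -0.305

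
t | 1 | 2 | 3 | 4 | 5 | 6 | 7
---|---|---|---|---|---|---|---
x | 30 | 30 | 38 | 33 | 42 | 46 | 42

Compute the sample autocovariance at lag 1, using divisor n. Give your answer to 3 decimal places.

Mean x̄ = (30 + 30 + 38 + 33 + 42 + 46 + 42)/7 = 37.2857
Deviations: -7.2857, -7.2857, 0.7143, -4.2857, 4.7143, 8.7143, 4.7143
Σ_{t=1}^{6}(x_t−x̄)(x_{t+1}−x̄) = 106.7755
γ_1 = 106.7755 / 7 = 15.254

15.254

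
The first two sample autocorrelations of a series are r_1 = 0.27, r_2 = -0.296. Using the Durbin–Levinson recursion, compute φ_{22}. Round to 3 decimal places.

φ_{22} = (r_2 − r_1²) / (1 − r_1²)
r_1² = (0.27)² = 0.0729
Numerator = -0.296 − 0.0729 = -0.3689; denominator = 1 − 0.0729 = 0.9271
φ_{22} = -0.3689 / 0.9271 = -0.398

-0.398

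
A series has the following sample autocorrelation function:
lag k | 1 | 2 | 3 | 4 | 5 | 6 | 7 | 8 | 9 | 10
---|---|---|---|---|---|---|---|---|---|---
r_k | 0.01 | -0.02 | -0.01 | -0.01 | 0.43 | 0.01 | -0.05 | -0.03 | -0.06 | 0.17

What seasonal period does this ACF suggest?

The largest autocorrelation is r_5 = 0.43, with a weaker echo at lag 10 (0.17); the remaining lags stay at or below 0.01.
The dominant spike at lag 5 indicates a seasonal period of 5.

5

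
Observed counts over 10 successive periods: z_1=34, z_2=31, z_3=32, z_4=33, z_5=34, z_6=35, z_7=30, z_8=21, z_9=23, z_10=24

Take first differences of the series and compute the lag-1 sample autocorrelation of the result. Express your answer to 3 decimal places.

0.123

First differences Δz: -3, 1, 1, 1, 1, -5, -9, 2, 1
Mean of differences = -1.1111
Numerator Σ(Δz_t−Δz̄)(Δz_{t+1}−Δz̄) = 13.8765
Denominator Σ(Δz_t−Δz̄)² = 112.8889
r_1(Δz) = 13.8765 / 112.8889 = 0.123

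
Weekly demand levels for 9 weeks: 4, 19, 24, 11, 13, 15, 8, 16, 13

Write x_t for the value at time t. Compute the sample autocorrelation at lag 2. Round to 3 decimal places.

-0.413

Mean x̄ = (4 + 19 + 24 + 11 + 13 + 15 + 8 + 16 + 13)/9 = 13.6667
Σ(x_t−x̄)(x_{t+2}−x̄) = (-99.8889) + (-14.2222) + (-6.8889) + (-3.5556) + (3.7778) + (3.1111) + (3.7778) = -113.8889
Denominator Σ(x_t−x̄)² = 276.0000
r_2 = -113.8889 / 276.0000 = -0.413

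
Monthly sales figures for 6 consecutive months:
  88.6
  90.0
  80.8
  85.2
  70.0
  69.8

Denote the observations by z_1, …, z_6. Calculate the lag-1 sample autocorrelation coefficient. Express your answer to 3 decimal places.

Mean z̄ = (88.6 + 90.0 + 80.8 + 85.2 + 70.0 + 69.8)/6 = 80.7333
Deviations from mean: 7.8667, 9.2667, 0.0667, 4.4667, -10.7333, -10.9333
Σ(z_t−z̄)(z_{t+1}−z̄) = (72.8978) + (0.6178) + (0.2978) + (-47.9422) + (117.3511) = 143.2222
Denominator Σ(z_t−z̄)² = 402.4533
r_1 = 143.2222 / 402.4533 = 0.356

0.356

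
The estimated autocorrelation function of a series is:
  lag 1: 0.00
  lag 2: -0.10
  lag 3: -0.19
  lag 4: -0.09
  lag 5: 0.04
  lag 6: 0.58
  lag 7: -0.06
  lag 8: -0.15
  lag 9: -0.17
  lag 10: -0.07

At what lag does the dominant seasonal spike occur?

The largest autocorrelation is r_6 = 0.58; the remaining lags stay at or below 0.04.
The dominant spike at lag 6 indicates a seasonal period of 6.

6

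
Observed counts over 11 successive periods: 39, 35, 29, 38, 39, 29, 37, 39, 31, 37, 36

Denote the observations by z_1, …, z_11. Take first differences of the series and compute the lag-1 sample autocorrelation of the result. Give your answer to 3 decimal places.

First differences Δz: -4, -6, 9, 1, -10, 8, 2, -8, 6, -1
Mean of differences = -0.3000
Numerator Σ(Δz_t−Δz̄)(Δz_{t+1}−Δz̄) = -164.4900
Denominator Σ(Δz_t−Δz̄)² = 402.1000
r_1(Δz) = -164.4900 / 402.1000 = -0.409

-0.409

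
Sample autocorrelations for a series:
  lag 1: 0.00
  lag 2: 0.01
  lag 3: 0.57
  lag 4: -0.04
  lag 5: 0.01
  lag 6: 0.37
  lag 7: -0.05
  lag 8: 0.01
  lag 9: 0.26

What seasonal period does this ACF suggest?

The largest autocorrelation is r_3 = 0.57, with weaker echoes at lags 6 (0.37) and 9 (0.26); the remaining lags stay at or below 0.01.
The dominant spike at lag 3 indicates a seasonal period of 3.

3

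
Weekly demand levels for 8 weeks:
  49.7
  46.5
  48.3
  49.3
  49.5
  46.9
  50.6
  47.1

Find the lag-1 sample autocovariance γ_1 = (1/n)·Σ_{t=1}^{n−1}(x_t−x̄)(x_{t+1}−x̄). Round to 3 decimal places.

Mean x̄ = (49.7 + 46.5 + 48.3 + 49.3 + 49.5 + 46.9 + 50.6 + 47.1)/8 = 48.4875
Σ_{t=1}^{7}(x_t−x̄)(x_{t+1}−x̄) = -9.2589
γ_1 = -9.2589 / 8 = -1.157

-1.157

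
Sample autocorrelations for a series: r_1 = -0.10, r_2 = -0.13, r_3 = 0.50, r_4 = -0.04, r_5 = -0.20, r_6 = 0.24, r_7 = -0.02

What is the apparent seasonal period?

3

The largest autocorrelation is r_3 = 0.50, with a weaker echo at lag 6 (0.24); the remaining lags stay at or below -0.02.
The dominant spike at lag 3 indicates a seasonal period of 3.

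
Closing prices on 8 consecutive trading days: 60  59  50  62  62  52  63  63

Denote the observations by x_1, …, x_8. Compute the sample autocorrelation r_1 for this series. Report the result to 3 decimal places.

Mean x̄ = (60 + 59 + 50 + 62 + 62 + 52 + 63 + 63)/8 = 58.8750
Deviations from mean: 1.1250, 0.1250, -8.8750, 3.1250, 3.1250, -6.8750, 4.1250, 4.1250
Σ(x_t−x̄)(x_{t+1}−x̄) = (0.1406) + (-1.1094) + (-27.7344) + (9.7656) + (-21.4844) + (-28.3594) + (17.0156) = -51.7656
Denominator Σ(x_t−x̄)² = 180.8750
r_1 = -51.7656 / 180.8750 = -0.286

-0.286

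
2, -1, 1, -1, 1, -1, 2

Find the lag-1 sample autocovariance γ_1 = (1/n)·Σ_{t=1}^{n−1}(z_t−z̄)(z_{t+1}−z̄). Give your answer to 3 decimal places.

Mean z̄ = (2 − 1 + 1 − 1 + 1 − 1 + 2)/7 = 0.4286
Σ_{t=1}^{6}(z_t−z̄)(z_{t+1}−z̄) = -7.7551
γ_1 = -7.7551 / 7 = -1.108

-1.108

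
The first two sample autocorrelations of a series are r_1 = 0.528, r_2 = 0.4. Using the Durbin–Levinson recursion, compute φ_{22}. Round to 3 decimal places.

0.168

φ_{22} = (r_2 − r_1²) / (1 − r_1²)
r_1² = (0.528)² = 0.278784
Numerator = 0.4 − 0.2788 = 0.1212; denominator = 1 − 0.2788 = 0.7212
φ_{22} = 0.1212 / 0.7212 = 0.168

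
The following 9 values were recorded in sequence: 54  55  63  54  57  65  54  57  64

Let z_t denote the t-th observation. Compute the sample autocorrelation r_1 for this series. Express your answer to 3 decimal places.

Mean z̄ = (54 + 55 + 63 + 54 + 57 + 65 + 54 + 57 + 64)/9 = 58.1111
Numerator Σ_{t=1}^{8}(z_t−z̄)(z_{t+1}−z̄) = -55.9012
Denominator Σ(z_t−z̄)² = 168.8889
r_1 = -55.9012 / 168.8889 = -0.331

-0.331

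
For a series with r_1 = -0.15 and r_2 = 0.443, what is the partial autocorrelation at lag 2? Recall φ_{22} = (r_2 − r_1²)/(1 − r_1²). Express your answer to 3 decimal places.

0.430

φ_{22} = (r_2 − r_1²) / (1 − r_1²)
r_1² = (-0.15)² = 0.0225
Numerator = 0.443 − 0.0225 = 0.4205; denominator = 1 − 0.0225 = 0.9775
φ_{22} = 0.4205 / 0.9775 = 0.430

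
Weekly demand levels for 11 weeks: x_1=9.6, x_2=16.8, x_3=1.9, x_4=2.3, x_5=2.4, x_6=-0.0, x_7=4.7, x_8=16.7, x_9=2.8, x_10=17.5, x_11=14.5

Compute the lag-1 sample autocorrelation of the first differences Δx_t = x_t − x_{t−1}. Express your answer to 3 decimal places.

-0.562

First differences Δx: 7.2, -14.9, 0.4, 0.1, -2.4, 4.7, 12.0, -13.9, 14.7, -3.0
Mean of differences = 0.4900
Numerator Σ(Δx_t−Δx̄)(Δx_{t+1}−Δx̄) = -484.1331
Denominator Σ(Δx_t−Δx̄)² = 861.7690
r_1(Δx) = -484.1331 / 861.7690 = -0.562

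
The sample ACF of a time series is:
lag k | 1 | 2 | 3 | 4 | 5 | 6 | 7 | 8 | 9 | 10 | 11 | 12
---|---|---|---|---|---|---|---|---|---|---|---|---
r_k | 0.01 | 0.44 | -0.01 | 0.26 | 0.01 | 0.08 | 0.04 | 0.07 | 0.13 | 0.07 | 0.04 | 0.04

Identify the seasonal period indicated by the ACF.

2

The largest autocorrelation is r_2 = 0.44, with a weaker echo at lag 4 (0.26); the remaining lags stay at or below 0.13.
The dominant spike at lag 2 indicates a seasonal period of 2.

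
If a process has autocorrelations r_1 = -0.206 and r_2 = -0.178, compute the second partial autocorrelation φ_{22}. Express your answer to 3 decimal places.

φ_{22} = (r_2 − r_1²) / (1 − r_1²)
r_1² = (-0.206)² = 0.042436
Numerator = -0.178 − 0.0424 = -0.2204; denominator = 1 − 0.0424 = 0.9576
φ_{22} = -0.2204 / 0.9576 = -0.230

-0.230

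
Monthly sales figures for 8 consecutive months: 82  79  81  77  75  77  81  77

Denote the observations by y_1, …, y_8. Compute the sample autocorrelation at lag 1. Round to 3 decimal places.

Mean ȳ = (82 + 79 + 81 + 77 + 75 + 77 + 81 + 77)/8 = 78.6250
Deviations from mean: 3.3750, 0.3750, 2.3750, -1.6250, -3.6250, -1.6250, 2.3750, -1.6250
Numerator Σ_{t=1}^{7}(y_t−ȳ)(y_{t+1}−ȳ) = 2.3594
Denominator Σ(y_t−ȳ)² = 43.8750
r_1 = 2.3594 / 43.8750 = 0.054

0.054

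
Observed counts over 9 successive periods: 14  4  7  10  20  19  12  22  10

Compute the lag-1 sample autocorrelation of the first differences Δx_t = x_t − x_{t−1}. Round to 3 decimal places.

-0.344

First differences Δx: -10, 3, 3, 10, -1, -7, 10, -12
Mean of differences = -0.5000
Numerator Σ(Δx_t−Δx̄)(Δx_{t+1}−Δx̄) = -175.2500
Denominator Σ(Δx_t−Δx̄)² = 510.0000
r_1(Δx) = -175.2500 / 510.0000 = -0.344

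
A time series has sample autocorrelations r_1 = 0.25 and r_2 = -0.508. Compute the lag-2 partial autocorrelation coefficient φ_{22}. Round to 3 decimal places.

-0.609

φ_{22} = (r_2 − r_1²) / (1 − r_1²)
r_1² = (0.25)² = 0.0625
Numerator = -0.508 − 0.0625 = -0.5705; denominator = 1 − 0.0625 = 0.9375
φ_{22} = -0.5705 / 0.9375 = -0.609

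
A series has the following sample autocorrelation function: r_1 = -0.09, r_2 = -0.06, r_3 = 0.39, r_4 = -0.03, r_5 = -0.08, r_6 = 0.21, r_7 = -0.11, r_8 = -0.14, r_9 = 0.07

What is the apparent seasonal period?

3

The largest autocorrelation is r_3 = 0.39, with a weaker echo at lag 6 (0.21); the remaining lags stay at or below 0.07.
The dominant spike at lag 3 indicates a seasonal period of 3.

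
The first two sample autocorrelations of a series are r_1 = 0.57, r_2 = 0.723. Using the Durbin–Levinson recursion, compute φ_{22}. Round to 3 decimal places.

φ_{22} = (r_2 − r_1²) / (1 − r_1²)
r_1² = (0.57)² = 0.3249
Numerator = 0.723 − 0.3249 = 0.3981; denominator = 1 − 0.3249 = 0.6751
φ_{22} = 0.3981 / 0.6751 = 0.590

0.590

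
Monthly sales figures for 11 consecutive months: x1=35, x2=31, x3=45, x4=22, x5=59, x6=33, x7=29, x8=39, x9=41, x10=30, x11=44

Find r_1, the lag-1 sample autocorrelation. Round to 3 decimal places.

Mean x̄ = (35 + 31 + 45 + 22 + 59 + 33 + 29 + 39 + 41 + 30 + 44)/11 = 37.0909
Numerator Σ_{t=1}^{10}(x_t−x̄)(x_{t+1}−x̄) = -626.6446
Denominator Σ(x_t−x̄)² = 1010.9091
r_1 = -626.6446 / 1010.9091 = -0.620

-0.620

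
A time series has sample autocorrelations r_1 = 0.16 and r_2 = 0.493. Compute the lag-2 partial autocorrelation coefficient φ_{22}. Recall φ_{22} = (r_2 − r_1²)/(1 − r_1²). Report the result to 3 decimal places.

0.480

φ_{22} = (r_2 − r_1²) / (1 − r_1²)
r_1² = (0.16)² = 0.0256
Numerator = 0.493 − 0.0256 = 0.4674; denominator = 1 − 0.0256 = 0.9744
φ_{22} = 0.4674 / 0.9744 = 0.480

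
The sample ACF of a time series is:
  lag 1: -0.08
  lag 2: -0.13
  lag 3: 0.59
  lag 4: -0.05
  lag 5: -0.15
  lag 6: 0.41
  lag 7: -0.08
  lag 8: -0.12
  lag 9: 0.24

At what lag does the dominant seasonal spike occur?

3

The largest autocorrelation is r_3 = 0.59, with weaker echoes at lags 6 (0.41) and 9 (0.24); the remaining lags stay at or below -0.05.
The dominant spike at lag 3 indicates a seasonal period of 3.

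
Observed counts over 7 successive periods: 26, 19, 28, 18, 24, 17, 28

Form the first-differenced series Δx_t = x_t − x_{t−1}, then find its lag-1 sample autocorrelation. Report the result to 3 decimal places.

First differences Δx: -7, 9, -10, 6, -7, 11
Mean of differences = 0.3333
Numerator Σ(Δx_t−Δx̄)(Δx_{t+1}−Δx̄) = -331.4444
Denominator Σ(Δx_t−Δx̄)² = 435.3333
r_1(Δx) = -331.4444 / 435.3333 = -0.761

-0.761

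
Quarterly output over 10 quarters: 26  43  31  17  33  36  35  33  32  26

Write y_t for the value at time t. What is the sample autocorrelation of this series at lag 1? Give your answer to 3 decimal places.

-0.126

Mean ȳ = (26 + 43 + 31 + 17 + 33 + 36 + 35 + 33 + 32 + 26)/10 = 31.2000
Numerator Σ_{t=1}^{9}(y_t−ȳ)(y_{t+1}−ȳ) = -55.4400
Denominator Σ(y_t−ȳ)² = 439.6000
r_1 = -55.4400 / 439.6000 = -0.126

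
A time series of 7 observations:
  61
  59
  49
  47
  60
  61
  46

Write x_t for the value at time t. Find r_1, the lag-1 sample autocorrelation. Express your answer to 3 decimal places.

-0.054

Mean x̄ = (61 + 59 + 49 + 47 + 60 + 61 + 46)/7 = 54.7143
Numerator Σ_{t=1}^{6}(x_t−x̄)(x_{t+1}−x̄) = -15.7959
Denominator Σ(x_t−x̄)² = 293.4286
r_1 = -15.7959 / 293.4286 = -0.054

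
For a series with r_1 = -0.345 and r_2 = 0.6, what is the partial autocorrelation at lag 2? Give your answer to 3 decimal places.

0.546

φ_{22} = (r_2 − r_1²) / (1 − r_1²)
r_1² = (-0.345)² = 0.119025
Numerator = 0.6 − 0.1190 = 0.4810; denominator = 1 − 0.1190 = 0.8810
φ_{22} = 0.4810 / 0.8810 = 0.546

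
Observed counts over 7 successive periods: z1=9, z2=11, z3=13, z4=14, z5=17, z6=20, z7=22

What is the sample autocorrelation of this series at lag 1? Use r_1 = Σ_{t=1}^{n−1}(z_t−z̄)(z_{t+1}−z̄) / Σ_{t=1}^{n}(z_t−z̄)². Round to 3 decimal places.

Mean z̄ = (9 + 11 + 13 + 14 + 17 + 20 + 22)/7 = 15.1429
Deviations from mean: -6.1429, -4.1429, -2.1429, -1.1429, 1.8571, 4.8571, 6.8571
Σ(z_t−z̄)(z_{t+1}−z̄) = (25.4490) + (8.8776) + (2.4490) + (-2.1224) + (9.0204) + (33.3061) = 76.9796
Denominator Σ(z_t−z̄)² = 134.8571
r_1 = 76.9796 / 134.8571 = 0.571

0.571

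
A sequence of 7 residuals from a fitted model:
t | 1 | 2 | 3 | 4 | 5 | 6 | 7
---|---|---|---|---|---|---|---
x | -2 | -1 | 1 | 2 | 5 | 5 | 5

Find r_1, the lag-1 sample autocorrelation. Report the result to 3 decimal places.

Mean x̄ = (-2 − 1 + 1 + 2 + 5 + 5 + 5)/7 = 2.1429
Deviations from mean: -4.1429, -3.1429, -1.1429, -0.1429, 2.8571, 2.8571, 2.8571
Numerator Σ_{t=1}^{6}(x_t−x̄)(x_{t+1}−x̄) = 32.6939
Denominator Σ(x_t−x̄)² = 52.8571
r_1 = 32.6939 / 52.8571 = 0.619

0.619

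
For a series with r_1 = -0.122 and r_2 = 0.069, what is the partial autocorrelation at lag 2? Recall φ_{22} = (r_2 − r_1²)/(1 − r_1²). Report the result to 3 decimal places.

φ_{22} = (r_2 − r_1²) / (1 − r_1²)
r_1² = (-0.122)² = 0.014884
Numerator = 0.069 − 0.0149 = 0.0541; denominator = 1 − 0.0149 = 0.9851
φ_{22} = 0.0541 / 0.9851 = 0.055

0.055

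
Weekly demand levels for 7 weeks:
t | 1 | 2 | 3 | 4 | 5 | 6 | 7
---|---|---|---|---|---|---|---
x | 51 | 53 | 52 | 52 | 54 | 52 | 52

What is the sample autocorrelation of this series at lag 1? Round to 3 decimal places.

-0.357

Mean x̄ = (51 + 53 + 52 + 52 + 54 + 52 + 52)/7 = 52.2857
Σ(x_t−x̄)(x_{t+1}−x̄) = (-0.9184) + (-0.2041) + (0.0816) + (-0.4898) + (-0.4898) + (0.0816) = -1.9388
Denominator Σ(x_t−x̄)² = 5.4286
r_1 = -1.9388 / 5.4286 = -0.357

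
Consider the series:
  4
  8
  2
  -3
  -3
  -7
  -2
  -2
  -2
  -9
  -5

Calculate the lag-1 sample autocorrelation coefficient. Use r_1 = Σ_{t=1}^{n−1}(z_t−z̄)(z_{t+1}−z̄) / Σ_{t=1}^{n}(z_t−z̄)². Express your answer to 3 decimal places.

0.520

Mean z̄ = (4 + 8 + 2 − 3 − 3 − 7 − 2 − 2 − 2 − 9 − 5)/11 = -1.7273
Numerator Σ_{t=1}^{10}(z_t−z̄)(z_{t+1}−z̄) = 122.9256
Denominator Σ(z_t−z̄)² = 236.1818
r_1 = 122.9256 / 236.1818 = 0.520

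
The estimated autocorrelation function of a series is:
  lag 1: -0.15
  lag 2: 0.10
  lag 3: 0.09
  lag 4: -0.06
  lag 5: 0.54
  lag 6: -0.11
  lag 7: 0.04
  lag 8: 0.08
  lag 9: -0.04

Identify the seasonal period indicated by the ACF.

5

The largest autocorrelation is r_5 = 0.54; the remaining lags stay at or below 0.10.
The dominant spike at lag 5 indicates a seasonal period of 5.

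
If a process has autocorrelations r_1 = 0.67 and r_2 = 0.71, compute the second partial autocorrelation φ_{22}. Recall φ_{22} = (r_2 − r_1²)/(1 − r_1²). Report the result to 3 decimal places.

0.474

φ_{22} = (r_2 − r_1²) / (1 − r_1²)
r_1² = (0.67)² = 0.4489
Numerator = 0.71 − 0.4489 = 0.2611; denominator = 1 − 0.4489 = 0.5511
φ_{22} = 0.2611 / 0.5511 = 0.474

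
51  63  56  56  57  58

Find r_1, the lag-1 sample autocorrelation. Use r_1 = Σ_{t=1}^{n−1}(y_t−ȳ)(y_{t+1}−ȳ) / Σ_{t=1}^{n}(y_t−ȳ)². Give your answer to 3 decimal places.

-0.539

Mean ȳ = (51 + 63 + 56 + 56 + 57 + 58)/6 = 56.8333
Deviations from mean: -5.8333, 6.1667, -0.8333, -0.8333, 0.1667, 1.1667
Numerator Σ_{t=1}^{5}(y_t−ȳ)(y_{t+1}−ȳ) = -40.3611
Denominator Σ(y_t−ȳ)² = 74.8333
r_1 = -40.3611 / 74.8333 = -0.539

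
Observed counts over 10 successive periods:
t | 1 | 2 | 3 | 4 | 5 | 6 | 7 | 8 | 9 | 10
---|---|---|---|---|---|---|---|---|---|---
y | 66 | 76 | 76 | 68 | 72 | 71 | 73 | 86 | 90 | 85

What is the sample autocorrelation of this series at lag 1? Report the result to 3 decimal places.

0.511

Mean ȳ = (66 + 76 + 76 + 68 + 72 + 71 + 73 + 86 + 90 + 85)/10 = 76.3000
Numerator Σ_{t=1}^{9}(y_t−ȳ)(y_{t+1}−ȳ) = 301.7100
Denominator Σ(y_t−ȳ)² = 590.1000
r_1 = 301.7100 / 590.1000 = 0.511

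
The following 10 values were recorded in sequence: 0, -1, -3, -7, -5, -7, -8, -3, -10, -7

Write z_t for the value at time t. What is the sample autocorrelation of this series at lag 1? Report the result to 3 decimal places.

0.249

Mean z̄ = (0 − 1 − 3 − 7 − 5 − 7 − 8 − 3 − 10 − 7)/10 = -5.1000
Numerator Σ_{t=1}^{9}(z_t−z̄)(z_{t+1}−z̄) = 23.5900
Denominator Σ(z_t−z̄)² = 94.9000
r_1 = 23.5900 / 94.9000 = 0.249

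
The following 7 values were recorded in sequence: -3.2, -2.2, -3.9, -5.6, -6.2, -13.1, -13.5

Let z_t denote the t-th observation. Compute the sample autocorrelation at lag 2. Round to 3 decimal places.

Mean z̄ = (-3.2 − 2.2 − 3.9 − 5.6 − 6.2 − 13.1 − 13.5)/7 = -6.8143
Numerator Σ_{t=1}^{5}(z_t−z̄)(z_{t+2}−z̄) = 6.1867
Denominator Σ(z_t−z̄)² = 128.9086
r_2 = 6.1867 / 128.9086 = 0.048

0.048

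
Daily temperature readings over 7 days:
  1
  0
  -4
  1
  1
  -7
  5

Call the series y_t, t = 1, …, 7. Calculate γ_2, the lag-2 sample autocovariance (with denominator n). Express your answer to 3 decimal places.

-1.603

Mean ȳ = (1 + 0 − 4 + 1 + 1 − 7 + 5)/7 = -0.4286
Deviations: 1.4286, 0.4286, -3.5714, 1.4286, 1.4286, -6.5714, 5.4286
Σ_{t=1}^{5}(y_t−ȳ)(y_{t+2}−ȳ) = -11.2245
γ_2 = -11.2245 / 7 = -1.603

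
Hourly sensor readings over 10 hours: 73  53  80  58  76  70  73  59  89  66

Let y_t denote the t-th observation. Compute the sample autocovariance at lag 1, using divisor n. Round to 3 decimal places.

Mean ȳ = (73 + 53 + 80 + 58 + 76 + 70 + 73 + 59 + 89 + 66)/10 = 69.7000
Σ_{t=1}^{9}(y_t−ȳ)(y_{t+1}−ȳ) = -731.6900
γ_1 = -731.6900 / 10 = -73.169

-73.169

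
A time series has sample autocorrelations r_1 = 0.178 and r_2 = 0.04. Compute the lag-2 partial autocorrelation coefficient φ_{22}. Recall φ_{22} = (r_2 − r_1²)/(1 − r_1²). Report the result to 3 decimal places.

0.009

φ_{22} = (r_2 − r_1²) / (1 − r_1²)
r_1² = (0.178)² = 0.031684
Numerator = 0.04 − 0.0317 = 0.0083; denominator = 1 − 0.0317 = 0.9683
φ_{22} = 0.0083 / 0.9683 = 0.009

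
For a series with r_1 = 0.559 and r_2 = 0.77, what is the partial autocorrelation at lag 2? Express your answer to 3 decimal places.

φ_{22} = (r_2 − r_1²) / (1 − r_1²)
r_1² = (0.559)² = 0.312481
Numerator = 0.77 − 0.3125 = 0.4575; denominator = 1 − 0.3125 = 0.6875
φ_{22} = 0.4575 / 0.6875 = 0.665

0.665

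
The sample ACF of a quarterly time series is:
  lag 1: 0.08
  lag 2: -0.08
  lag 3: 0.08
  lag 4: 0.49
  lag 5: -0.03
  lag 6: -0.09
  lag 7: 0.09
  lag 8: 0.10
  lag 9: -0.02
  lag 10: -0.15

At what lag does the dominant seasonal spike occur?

The largest autocorrelation is r_4 = 0.49; the remaining lags stay at or below 0.10.
The dominant spike at lag 4 indicates a seasonal period of 4.

4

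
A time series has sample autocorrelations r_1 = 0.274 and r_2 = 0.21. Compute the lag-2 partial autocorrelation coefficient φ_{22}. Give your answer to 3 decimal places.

0.146

φ_{22} = (r_2 − r_1²) / (1 − r_1²)
r_1² = (0.274)² = 0.075076
Numerator = 0.21 − 0.0751 = 0.1349; denominator = 1 − 0.0751 = 0.9249
φ_{22} = 0.1349 / 0.9249 = 0.146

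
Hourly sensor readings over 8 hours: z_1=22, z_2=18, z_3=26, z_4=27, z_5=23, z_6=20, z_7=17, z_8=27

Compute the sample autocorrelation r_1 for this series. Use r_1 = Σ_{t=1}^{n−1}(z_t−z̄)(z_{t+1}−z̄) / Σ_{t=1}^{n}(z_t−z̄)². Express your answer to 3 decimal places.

-0.070

Mean z̄ = (22 + 18 + 26 + 27 + 23 + 20 + 17 + 27)/8 = 22.5000
Σ(z_t−z̄)(z_{t+1}−z̄) = (2.2500) + (-15.7500) + (15.7500) + (2.2500) + (-1.2500) + (13.7500) + (-24.7500) = -7.7500
Denominator Σ(z_t−z̄)² = 110.0000
r_1 = -7.7500 / 110.0000 = -0.070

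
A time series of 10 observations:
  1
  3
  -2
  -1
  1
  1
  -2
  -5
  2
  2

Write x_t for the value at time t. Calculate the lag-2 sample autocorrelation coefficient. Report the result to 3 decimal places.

-0.537

Mean x̄ = (1 + 3 − 2 − 1 + 1 + 1 − 2 − 5 + 2 + 2)/10 = 0.0000
Numerator Σ_{t=1}^{8}(x_t−x̄)(x_{t+2}−x̄) = -29.0000
Denominator Σ(x_t−x̄)² = 54.0000
r_2 = -29.0000 / 54.0000 = -0.537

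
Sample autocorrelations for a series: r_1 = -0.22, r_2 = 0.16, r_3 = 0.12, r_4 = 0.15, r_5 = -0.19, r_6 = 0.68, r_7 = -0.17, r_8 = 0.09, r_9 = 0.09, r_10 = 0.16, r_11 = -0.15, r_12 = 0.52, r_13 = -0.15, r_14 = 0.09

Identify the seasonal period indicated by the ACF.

6

The largest autocorrelation is r_6 = 0.68, with a weaker echo at lag 12 (0.52); the remaining lags stay at or below 0.16.
The dominant spike at lag 6 indicates a seasonal period of 6.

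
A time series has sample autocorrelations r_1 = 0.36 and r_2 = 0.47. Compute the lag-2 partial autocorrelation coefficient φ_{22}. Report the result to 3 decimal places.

φ_{22} = (r_2 − r_1²) / (1 − r_1²)
r_1² = (0.36)² = 0.1296
Numerator = 0.47 − 0.1296 = 0.3404; denominator = 1 − 0.1296 = 0.8704
φ_{22} = 0.3404 / 0.8704 = 0.391

0.391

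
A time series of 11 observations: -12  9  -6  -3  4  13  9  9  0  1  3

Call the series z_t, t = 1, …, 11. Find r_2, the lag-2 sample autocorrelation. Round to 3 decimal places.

Mean z̄ = (-12 + 9 − 6 − 3 + 4 + 13 + 9 + 9 + 0 + 1 + 3)/11 = 2.4545
Numerator Σ_{t=1}^{9}(z_t−z̄)(z_{t+2}−z̄) = 68.1322
Denominator Σ(z_t−z̄)² = 560.7273
r_2 = 68.1322 / 560.7273 = 0.122

0.122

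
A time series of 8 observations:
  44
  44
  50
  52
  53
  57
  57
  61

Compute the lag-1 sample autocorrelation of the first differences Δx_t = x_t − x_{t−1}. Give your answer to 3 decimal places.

-0.614

First differences Δx: 0, 6, 2, 1, 4, 0, 4
Mean of differences = 2.4286
Numerator Σ(Δx_t−Δx̄)(Δx_{t+1}−Δx̄) = -19.4694
Denominator Σ(Δx_t−Δx̄)² = 31.7143
r_1(Δx) = -19.4694 / 31.7143 = -0.614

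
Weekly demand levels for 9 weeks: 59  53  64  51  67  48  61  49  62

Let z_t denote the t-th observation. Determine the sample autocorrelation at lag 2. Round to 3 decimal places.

0.750

Mean z̄ = (59 + 53 + 64 + 51 + 67 + 48 + 61 + 49 + 62)/9 = 57.1111
Σ(z_t−z̄)(z_{t+2}−z̄) = (13.0123) + (25.1235) + (68.1235) + (55.6790) + (38.4568) + (73.9012) + (19.0123) = 293.3086
Denominator Σ(z_t−z̄)² = 390.8889
r_2 = 293.3086 / 390.8889 = 0.750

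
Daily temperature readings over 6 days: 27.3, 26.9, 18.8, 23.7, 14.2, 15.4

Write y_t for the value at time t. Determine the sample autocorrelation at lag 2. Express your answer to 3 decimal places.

Mean ȳ = (27.3 + 26.9 + 18.8 + 23.7 + 14.2 + 15.4)/6 = 21.0500
Deviations from mean: 6.2500, 5.8500, -2.2500, 2.6500, -6.8500, -5.6500
Σ(y_t−ȳ)(y_{t+2}−ȳ) = (-14.0625) + (15.5025) + (15.4125) + (-14.9725) = 1.8800
Denominator Σ(y_t−ȳ)² = 164.2150
r_2 = 1.8800 / 164.2150 = 0.011

0.011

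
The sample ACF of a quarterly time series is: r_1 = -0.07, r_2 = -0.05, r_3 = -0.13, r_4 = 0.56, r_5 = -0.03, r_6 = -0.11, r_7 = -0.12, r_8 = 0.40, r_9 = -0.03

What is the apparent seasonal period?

4

The largest autocorrelation is r_4 = 0.56, with a weaker echo at lag 8 (0.40); the remaining lags stay at or below -0.03.
The dominant spike at lag 4 indicates a seasonal period of 4.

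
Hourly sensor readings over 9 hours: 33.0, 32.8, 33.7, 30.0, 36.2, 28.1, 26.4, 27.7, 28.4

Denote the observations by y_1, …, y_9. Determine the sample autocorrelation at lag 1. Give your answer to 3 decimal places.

Mean ȳ = (33.0 + 32.8 + 33.7 + 30.0 + 36.2 + 28.1 + 26.4 + 27.7 + 28.4)/9 = 30.7000
Numerator Σ_{t=1}^{8}(y_t−ȳ)(y_{t+1}−ȳ) = 21.8600
Denominator Σ(y_t−ȳ)² = 88.9800
r_1 = 21.8600 / 88.9800 = 0.246

0.246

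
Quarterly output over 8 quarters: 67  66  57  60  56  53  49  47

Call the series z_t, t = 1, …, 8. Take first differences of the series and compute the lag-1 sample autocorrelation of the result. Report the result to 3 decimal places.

-0.694

First differences Δz: -1, -9, 3, -4, -3, -4, -2
Mean of differences = -2.8571
Numerator Σ(Δz_t−Δz̄)(Δz_{t+1}−Δz̄) = -54.7347
Denominator Σ(Δz_t−Δz̄)² = 78.8571
r_1(Δz) = -54.7347 / 78.8571 = -0.694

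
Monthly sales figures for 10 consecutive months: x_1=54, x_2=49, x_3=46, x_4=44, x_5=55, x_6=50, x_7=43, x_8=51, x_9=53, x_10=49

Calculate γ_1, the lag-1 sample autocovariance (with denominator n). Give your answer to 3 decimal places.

Mean x̄ = (54 + 49 + 46 + 44 + 55 + 50 + 43 + 51 + 53 + 49)/10 = 49.4000
Σ_{t=1}^{9}(x_t−x̄)(x_{t+1}−x̄) = -18.7600
γ_1 = -18.7600 / 10 = -1.876

-1.876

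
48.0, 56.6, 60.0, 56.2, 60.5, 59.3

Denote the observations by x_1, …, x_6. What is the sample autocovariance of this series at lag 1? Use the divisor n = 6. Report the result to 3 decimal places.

1.072

Mean x̄ = (48.0 + 56.6 + 60.0 + 56.2 + 60.5 + 59.3)/6 = 56.7667
Σ_{t=1}^{5}(x_t−x̄)(x_{t+1}−x̄) = 6.4322
γ_1 = 6.4322 / 6 = 1.072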